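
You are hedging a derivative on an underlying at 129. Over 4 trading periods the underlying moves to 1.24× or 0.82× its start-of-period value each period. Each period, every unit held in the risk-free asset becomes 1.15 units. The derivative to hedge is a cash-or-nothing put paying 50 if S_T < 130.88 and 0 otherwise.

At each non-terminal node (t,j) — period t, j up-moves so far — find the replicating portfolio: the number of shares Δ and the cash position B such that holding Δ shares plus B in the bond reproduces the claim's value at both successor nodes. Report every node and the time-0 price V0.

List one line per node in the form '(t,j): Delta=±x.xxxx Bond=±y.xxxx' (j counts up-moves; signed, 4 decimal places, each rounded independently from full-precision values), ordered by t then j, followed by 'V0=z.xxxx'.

The replicating-portfolio and risk-neutral prices coincide; use p* = (1.15−0.82)/(1.24−0.82) = 0.7857 for the latter.
Payoff layer (t=4): V(4,0)=50.0000, V(4,1)=50.0000, V(4,2)=0.0000, V(4,3)=0.0000, V(4,4)=0.0000
  t=3,j=0: stock 71.1265 → up 88.1968 (V=50.0000), down 58.3237 (V=50.0000). Price 43.4783; hedge Δ=0.0000, bond B=43.4783.
  t=3,j=1: stock 107.5571 → up 133.3708 (V=0.0000), down 88.1968 (V=50.0000). Price 9.3168; hedge Δ=-1.1068, bond B=128.3644.
  t=3,j=2: stock 162.6473 → up 201.6827 (V=0.0000), down 133.3708 (V=0.0000). Price 0.0000; hedge Δ=0.0000, bond B=0.0000.
  t=3,j=3: stock 245.9545 → up 304.9836 (V=0.0000), down 201.6827 (V=0.0000). Price 0.0000; hedge Δ=0.0000, bond B=0.0000.
  t=2,j=0: stock 86.7396 → up 107.5571 (V=9.3168), down 71.1265 (V=43.4783). Price 14.4670; hedge Δ=-0.9377, bond B=95.8039.
  t=2,j=1: stock 131.1672 → up 162.6473 (V=0.0000), down 107.5571 (V=9.3168). Price 1.7360; hedge Δ=-0.1691, bond B=23.9188.
  t=2,j=2: stock 198.3504 → up 245.9545 (V=0.0000), down 162.6473 (V=0.0000). Price 0.0000; hedge Δ=0.0000, bond B=0.0000.
  t=1,j=0: stock 105.7800 → up 131.1672 (V=1.7360), down 86.7396 (V=14.4670). Price 3.8818; hedge Δ=-0.2866, bond B=34.1937.
  t=1,j=1: stock 159.9600 → up 198.3504 (V=0.0000), down 131.1672 (V=1.7360). Price 0.3235; hedge Δ=-0.0258, bond B=4.4569.
  t=0,j=0: stock 129.0000 → up 159.9600 (V=0.3235), down 105.7800 (V=3.8818). Price 0.9443; hedge Δ=-0.0657, bond B=9.4166.
Check: Δ(0,0)·S0 + B(0,0) = 0.9443 = V0.

(0,0): Delta=-0.0657 Bond=9.4166
(1,0): Delta=-0.2866 Bond=34.1937
(1,1): Delta=-0.0258 Bond=4.4569
(2,0): Delta=-0.9377 Bond=95.8039
(2,1): Delta=-0.1691 Bond=23.9188
(2,2): Delta=0.0000 Bond=0.0000
(3,0): Delta=0.0000 Bond=43.4783
(3,1): Delta=-1.1068 Bond=128.3644
(3,2): Delta=0.0000 Bond=0.0000
(3,3): Delta=0.0000 Bond=0.0000
V0=0.9443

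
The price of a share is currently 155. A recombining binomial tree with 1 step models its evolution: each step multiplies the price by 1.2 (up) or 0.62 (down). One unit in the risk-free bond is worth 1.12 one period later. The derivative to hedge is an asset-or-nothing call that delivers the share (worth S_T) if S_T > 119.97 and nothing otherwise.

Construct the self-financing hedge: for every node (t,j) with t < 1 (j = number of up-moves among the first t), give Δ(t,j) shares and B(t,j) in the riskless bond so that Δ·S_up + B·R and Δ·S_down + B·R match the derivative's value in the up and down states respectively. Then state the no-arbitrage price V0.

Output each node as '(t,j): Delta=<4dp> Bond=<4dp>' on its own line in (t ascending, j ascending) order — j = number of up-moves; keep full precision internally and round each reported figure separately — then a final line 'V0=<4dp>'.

(0,0): Delta=2.0690 Bond=-177.5246
V0=143.1650

Under the risk-neutral measure, an up-move has probability p* = (R−d)/(u−d) = 0.8621 and values discount at R = 1.12.
Payoff layer (t=1): V(1,0)=0.0000, V(1,1)=186.0000
  t=0,j=0: stock 155.0000 → up 186.0000 (V=186.0000), down 96.1000 (V=0.0000). Price 143.1650; hedge Δ=2.0690, bond B=-177.5246.
Root portfolio cost Δ·155+B reproduces V0=143.1650.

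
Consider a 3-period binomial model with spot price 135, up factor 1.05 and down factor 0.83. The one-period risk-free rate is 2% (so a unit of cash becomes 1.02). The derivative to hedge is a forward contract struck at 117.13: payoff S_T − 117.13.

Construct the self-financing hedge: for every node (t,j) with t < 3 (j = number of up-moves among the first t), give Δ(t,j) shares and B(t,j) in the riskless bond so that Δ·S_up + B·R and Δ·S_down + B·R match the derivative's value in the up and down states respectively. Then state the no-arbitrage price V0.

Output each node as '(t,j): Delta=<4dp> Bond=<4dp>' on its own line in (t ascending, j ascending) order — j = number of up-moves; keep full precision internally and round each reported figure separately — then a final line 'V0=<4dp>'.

Under the risk-neutral measure, an up-move has probability p* = (R−d)/(u−d) = 0.8636 and values discount at R = 1.02.
Payoff layer (t=3): V(3,0)=-39.9388, V(3,1)=-19.4784, V(3,2)=6.4051, V(3,3)=39.1494
Node (2,0) S=93.0015: V=(p*·-19.4784+(1−p*)·-39.9388)/1.02=-21.8318; Δ=(-19.4784−-39.9388)/(97.6516−77.1912)=1.0000; B=V−Δ·S=-114.8333
Node (2,1) S=117.6525: V=(p*·6.4051+(1−p*)·-19.4784)/1.02=2.8192; Δ=(6.4051−-19.4784)/(123.5351−97.6516)=1.0000; B=V−Δ·S=-114.8333
Node (2,2) S=148.8375: V=(p*·39.1494+(1−p*)·6.4051)/1.02=34.0042; Δ=(39.1494−6.4051)/(156.2794−123.5351)=1.0000; B=V−Δ·S=-114.8333
Node (1,0) S=112.0500: V=(p*·2.8192+(1−p*)·-21.8318)/1.02=-0.5317; Δ=(2.8192−-21.8318)/(117.6525−93.0015)=1.0000; B=V−Δ·S=-112.5817
Node (1,1) S=141.7500: V=(p*·34.0042+(1−p*)·2.8192)/1.02=29.1683; Δ=(34.0042−2.8192)/(148.8375−117.6525)=1.0000; B=V−Δ·S=-112.5817
Node (0,0) S=135.0000: V=(p*·29.1683+(1−p*)·-0.5317)/1.02=24.6258; Δ=(29.1683−-0.5317)/(141.7500−112.0500)=1.0000; B=V−Δ·S=-110.3742
Root portfolio cost Δ·135+B reproduces V0=24.6258.

(0,0): Delta=1.0000 Bond=-110.3742
(1,0): Delta=1.0000 Bond=-112.5817
(1,1): Delta=1.0000 Bond=-112.5817
(2,0): Delta=1.0000 Bond=-114.8333
(2,1): Delta=1.0000 Bond=-114.8333
(2,2): Delta=1.0000 Bond=-114.8333
V0=24.6258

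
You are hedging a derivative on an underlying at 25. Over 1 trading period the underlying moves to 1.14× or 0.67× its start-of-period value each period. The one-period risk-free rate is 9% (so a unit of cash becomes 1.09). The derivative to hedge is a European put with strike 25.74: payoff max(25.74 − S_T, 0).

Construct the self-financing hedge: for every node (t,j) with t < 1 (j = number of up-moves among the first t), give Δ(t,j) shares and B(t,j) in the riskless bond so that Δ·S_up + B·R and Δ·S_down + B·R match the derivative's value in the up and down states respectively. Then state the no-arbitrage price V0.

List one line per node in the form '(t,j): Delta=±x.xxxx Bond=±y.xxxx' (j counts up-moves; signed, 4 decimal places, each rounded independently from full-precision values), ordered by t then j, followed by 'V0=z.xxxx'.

(0,0): Delta=-0.7651 Bond=20.0051
V0=0.8774

No-arbitrage ⇒ martingale measure with p* = (R−d)/(u−d) = 0.8936.
Payoff layer (t=1): V(1,0)=8.9900, V(1,1)=0.0000
  t=0,j=0: stock 25.0000 → up 28.5000 (V=0.0000), down 16.7500 (V=8.9900). Price 0.8774; hedge Δ=-0.7651, bond B=20.0051.
Self-financing check: at every node Δ·S+B equals the discounted successor values.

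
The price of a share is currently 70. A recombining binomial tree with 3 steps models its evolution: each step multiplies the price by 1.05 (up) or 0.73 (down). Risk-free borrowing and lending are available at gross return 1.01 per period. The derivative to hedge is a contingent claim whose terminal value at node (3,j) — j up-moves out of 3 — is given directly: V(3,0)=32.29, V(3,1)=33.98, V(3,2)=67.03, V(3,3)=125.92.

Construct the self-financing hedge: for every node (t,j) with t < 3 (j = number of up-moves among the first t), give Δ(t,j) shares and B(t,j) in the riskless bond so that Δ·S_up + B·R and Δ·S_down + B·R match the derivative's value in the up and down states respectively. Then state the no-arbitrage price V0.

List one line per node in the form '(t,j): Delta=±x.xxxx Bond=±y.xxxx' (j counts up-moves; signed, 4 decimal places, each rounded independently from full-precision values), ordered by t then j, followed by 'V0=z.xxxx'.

Under the risk-neutral measure, an up-move has probability p* = (R−d)/(u−d) = 0.8750 and values discount at R = 1.01.
Payoff layer (t=3): V(3,0)=32.2900, V(3,1)=33.9800, V(3,2)=67.0300, V(3,3)=125.9200
(2,0): S=37.3030. Δ = (V_up−V_dn)/(S_up−S_dn) = (33.9800−32.2900)/(39.1681−27.2312) = 0.1416. V = [p*·33.9800 + (1−p*)·32.2900]/1.01 = 33.4344. B = V − Δ·S = 28.1532.
(2,1): S=53.6550. Δ = (V_up−V_dn)/(S_up−S_dn) = (67.0300−33.9800)/(56.3378−39.1681) = 1.9249. V = [p*·67.0300 + (1−p*)·33.9800]/1.01 = 62.2760. B = V − Δ·S = -41.0053.
(2,2): S=77.1750. Δ = (V_up−V_dn)/(S_up−S_dn) = (125.9200−67.0300)/(81.0337−56.3377) = 2.3846. V = [p*·125.9200 + (1−p*)·67.0300]/1.01 = 117.3849. B = V − Δ·S = -66.6463.
(1,0): S=51.1000. Δ = (V_up−V_dn)/(S_up−S_dn) = (62.2760−33.4344)/(53.6550−37.3030) = 1.7638. V = [p*·62.2760 + (1−p*)·33.4344]/1.01 = 58.0899. B = V − Δ·S = -32.0401.
(1,1): S=73.5000. Δ = (V_up−V_dn)/(S_up−S_dn) = (117.3849−62.2760)/(77.1750−53.6550) = 2.3431. V = [p*·117.3849 + (1−p*)·62.2760]/1.01 = 109.4023. B = V − Δ·S = -62.8131.
(0,0): S=70.0000. Δ = (V_up−V_dn)/(S_up−S_dn) = (109.4023−58.0899)/(73.5000−51.1000) = 2.2907. V = [p*·109.4023 + (1−p*)·58.0899]/1.01 = 101.9685. B = V − Δ·S = -58.3826.
Check: Δ(0,0)·S0 + B(0,0) = 101.9685 = V0.

(0,0): Delta=2.2907 Bond=-58.3826
(1,0): Delta=1.7638 Bond=-32.0401
(1,1): Delta=2.3431 Bond=-62.8131
(2,0): Delta=0.1416 Bond=28.1532
(2,1): Delta=1.9249 Bond=-41.0053
(2,2): Delta=2.3846 Bond=-66.6463
V0=101.9685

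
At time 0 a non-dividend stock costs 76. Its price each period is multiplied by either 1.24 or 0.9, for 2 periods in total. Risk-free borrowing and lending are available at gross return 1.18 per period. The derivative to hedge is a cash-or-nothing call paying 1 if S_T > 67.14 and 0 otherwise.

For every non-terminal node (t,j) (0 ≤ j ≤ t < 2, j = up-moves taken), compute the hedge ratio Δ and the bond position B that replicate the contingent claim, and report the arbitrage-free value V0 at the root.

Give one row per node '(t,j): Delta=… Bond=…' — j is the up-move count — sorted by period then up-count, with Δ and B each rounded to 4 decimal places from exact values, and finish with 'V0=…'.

(0,0): Delta=0.0058 Bond=0.2560
(1,0): Delta=0.0430 Bond=-2.2433
(1,1): Delta=0.0000 Bond=0.8475
V0=0.6958

Under the risk-neutral measure, an up-move has probability p* = (R−d)/(u−d) = 0.8235 and values discount at R = 1.18.
Terminal values V(2,·): V(2,0)=0.0000, V(2,1)=1.0000, V(2,2)=1.0000
  t=1,j=0: stock 68.4000 → up 84.8160 (V=1.0000), down 61.5600 (V=0.0000). Price 0.6979; hedge Δ=0.0430, bond B=-2.2433.
  t=1,j=1: stock 94.2400 → up 116.8576 (V=1.0000), down 84.8160 (V=1.0000). Price 0.8475; hedge Δ=0.0000, bond B=0.8475.
  t=0,j=0: stock 76.0000 → up 94.2400 (V=0.8475), down 68.4000 (V=0.6979). Price 0.6958; hedge Δ=0.0058, bond B=0.2560.
Check: Δ(0,0)·S0 + B(0,0) = 0.6958 = V0.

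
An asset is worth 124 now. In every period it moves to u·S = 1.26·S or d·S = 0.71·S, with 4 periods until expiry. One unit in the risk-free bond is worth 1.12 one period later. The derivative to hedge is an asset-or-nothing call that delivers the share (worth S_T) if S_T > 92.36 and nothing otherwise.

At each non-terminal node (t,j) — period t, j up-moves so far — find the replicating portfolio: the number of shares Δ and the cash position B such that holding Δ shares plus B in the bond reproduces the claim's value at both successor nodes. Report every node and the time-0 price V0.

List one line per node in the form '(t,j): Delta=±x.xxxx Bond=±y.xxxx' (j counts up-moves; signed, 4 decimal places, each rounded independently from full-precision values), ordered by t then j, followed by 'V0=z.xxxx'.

Since d<R<u, set p* = (R−d)/(u−d) = 0.7455; price each node as the discounted p*-expectation of its children.
At expiry t=4: V(4,0)=0.0000, V(4,1)=0.0000, V(4,2)=99.2383, V(4,3)=176.1131, V(4,4)=312.5387
(3,0): S=44.3810. Δ = (V_up−V_dn)/(S_up−S_dn) = (0.0000−0.0000)/(55.9200−31.5105) = 0.0000. V = [p*·0.0000 + (1−p*)·0.0000]/1.12 = 0.0000. B = V − Δ·S = 0.0000.
(3,1): S=78.7606. Δ = (V_up−V_dn)/(S_up−S_dn) = (99.2383−0.0000)/(99.2383−55.9200) = 2.2909. V = [p*·99.2383 + (1−p*)·0.0000]/1.12 = 66.0515. B = V − Δ·S = -114.3818.
(3,2): S=139.7723. Δ = (V_up−V_dn)/(S_up−S_dn) = (176.1131−99.2383)/(176.1131−99.2383) = 1.0000. V = [p*·176.1131 + (1−p*)·99.2383]/1.12 = 139.7723. B = V − Δ·S = 0.0000.
(3,3): S=248.0466. Δ = (V_up−V_dn)/(S_up−S_dn) = (312.5387−176.1131)/(312.5387−176.1131) = 1.0000. V = [p*·312.5387 + (1−p*)·176.1131]/1.12 = 248.0466. B = V − Δ·S = 0.0000.
(2,0): S=62.5084. Δ = (V_up−V_dn)/(S_up−S_dn) = (66.0515−0.0000)/(78.7606−44.3810) = 1.9212. V = [p*·66.0515 + (1−p*)·0.0000]/1.12 = 43.9628. B = V − Δ·S = -76.1308.
(2,1): S=110.9304. Δ = (V_up−V_dn)/(S_up−S_dn) = (139.7723−66.0515)/(139.7723−78.7606) = 1.2083. V = [p*·139.7723 + (1−p*)·66.0515]/1.12 = 108.0420. B = V − Δ·S = -25.9959.
(2,2): S=196.8624. Δ = (V_up−V_dn)/(S_up−S_dn) = (248.0466−139.7723)/(248.0466−139.7723) = 1.0000. V = [p*·248.0466 + (1−p*)·139.7723]/1.12 = 196.8624. B = V − Δ·S = 0.0000.
(1,0): S=88.0400. Δ = (V_up−V_dn)/(S_up−S_dn) = (108.0420−43.9628)/(110.9304−62.5084) = 1.3233. V = [p*·108.0420 + (1−p*)·43.9628]/1.12 = 81.9026. B = V − Δ·S = -34.6049.
(1,1): S=156.2400. Δ = (V_up−V_dn)/(S_up−S_dn) = (196.8624−108.0420)/(196.8624−110.9304) = 1.0336. V = [p*·196.8624 + (1−p*)·108.0420]/1.12 = 155.5835. B = V − Δ·S = -5.9082.
(0,0): S=124.0000. Δ = (V_up−V_dn)/(S_up−S_dn) = (155.5835−81.9026)/(156.2400−88.0400) = 1.0804. V = [p*·155.5835 + (1−p*)·81.9026]/1.12 = 122.1682. B = V − Δ·S = -11.7971.
Root portfolio cost Δ·124+B reproduces V0=122.1682.

(0,0): Delta=1.0804 Bond=-11.7971
(1,0): Delta=1.3233 Bond=-34.6049
(1,1): Delta=1.0336 Bond=-5.9082
(2,0): Delta=1.9212 Bond=-76.1308
(2,1): Delta=1.2083 Bond=-25.9959
(2,2): Delta=1.0000 Bond=0.0000
(3,0): Delta=0.0000 Bond=0.0000
(3,1): Delta=2.2909 Bond=-114.3818
(3,2): Delta=1.0000 Bond=0.0000
(3,3): Delta=1.0000 Bond=0.0000
V0=122.1682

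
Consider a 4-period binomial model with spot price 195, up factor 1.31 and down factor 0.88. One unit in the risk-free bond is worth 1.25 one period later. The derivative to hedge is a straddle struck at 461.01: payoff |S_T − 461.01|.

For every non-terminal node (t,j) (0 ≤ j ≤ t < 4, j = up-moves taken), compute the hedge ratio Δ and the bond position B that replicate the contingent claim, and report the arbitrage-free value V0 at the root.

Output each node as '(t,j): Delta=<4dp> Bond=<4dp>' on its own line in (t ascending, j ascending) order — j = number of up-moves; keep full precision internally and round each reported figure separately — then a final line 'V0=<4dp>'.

(0,0): Delta=-0.1188 Bond=67.8537
(1,0): Delta=-1.0000 Bond=236.0371
(1,1): Delta=-0.0228 Bond=60.2950
(2,0): Delta=-1.0000 Bond=295.0464
(2,1): Delta=-1.0000 Bond=295.0464
(2,2): Delta=0.0837 Bond=39.7454
(3,0): Delta=-1.0000 Bond=368.8080
(3,1): Delta=-1.0000 Bond=368.8080
(3,2): Delta=-1.0000 Bond=368.8080
(3,3): Delta=0.2017 Bond=-2.0685
V0=44.6946

Under the risk-neutral measure, an up-move has probability p* = (R−d)/(u−d) = 0.8605 and values discount at R = 1.25.
Terminal payoffs: V(4,0)=344.0694, V(4,1)=286.9280, V(4,2)=201.8652, V(4,3)=75.2376, V(4,4)=113.2648
Node (3,0) S=132.8870: V=(p*·286.9280+(1−p*)·344.0694)/1.25=235.9210; Δ=(286.9280−344.0694)/(174.0820−116.9406)=-1.0000; B=V−Δ·S=368.8080
Node (3,1) S=197.8205: V=(p*·201.8652+(1−p*)·286.9280)/1.25=170.9875; Δ=(201.8652−286.9280)/(259.1448−174.0820)=-1.0000; B=V−Δ·S=368.8080
Node (3,2) S=294.4828: V=(p*·75.2376+(1−p*)·201.8652)/1.25=74.3252; Δ=(75.2376−201.8652)/(385.7724−259.1448)=-1.0000; B=V−Δ·S=368.8080
Node (3,3) S=438.3777: V=(p*·113.2648+(1−p*)·75.2376)/1.25=86.3670; Δ=(113.2648−75.2376)/(574.2748−385.7724)=0.2017; B=V−Δ·S=-2.0685
Node (2,0) S=151.0080: V=(p*·170.9875+(1−p*)·235.9210)/1.25=144.0384; Δ=(170.9875−235.9210)/(197.8205−132.8870)=-1.0000; B=V−Δ·S=295.0464
Node (2,1) S=224.7960: V=(p*·74.3252+(1−p*)·170.9875)/1.25=70.2504; Δ=(74.3252−170.9875)/(294.4828−197.8205)=-1.0000; B=V−Δ·S=295.0464
Node (2,2) S=334.6395: V=(p*·86.3670+(1−p*)·74.3252)/1.25=67.7494; Δ=(86.3670−74.3252)/(438.3777−294.4828)=0.0837; B=V−Δ·S=39.7454
Node (1,0) S=171.6000: V=(p*·70.2504+(1−p*)·144.0384)/1.25=64.4371; Δ=(70.2504−144.0384)/(224.7960−151.0080)=-1.0000; B=V−Δ·S=236.0371
Node (1,1) S=255.4500: V=(p*·67.7494+(1−p*)·70.2504)/1.25=54.4787; Δ=(67.7494−70.2504)/(334.6395−224.7960)=-0.0228; B=V−Δ·S=60.2950
Node (0,0) S=195.0000: V=(p*·54.4787+(1−p*)·64.4371)/1.25=44.6946; Δ=(54.4787−64.4371)/(255.4500−171.6000)=-0.1188; B=V−Δ·S=67.8537
Each (Δ,B) replicates both successor values, so the strategy is self-financing and V0 is arbitrage-free.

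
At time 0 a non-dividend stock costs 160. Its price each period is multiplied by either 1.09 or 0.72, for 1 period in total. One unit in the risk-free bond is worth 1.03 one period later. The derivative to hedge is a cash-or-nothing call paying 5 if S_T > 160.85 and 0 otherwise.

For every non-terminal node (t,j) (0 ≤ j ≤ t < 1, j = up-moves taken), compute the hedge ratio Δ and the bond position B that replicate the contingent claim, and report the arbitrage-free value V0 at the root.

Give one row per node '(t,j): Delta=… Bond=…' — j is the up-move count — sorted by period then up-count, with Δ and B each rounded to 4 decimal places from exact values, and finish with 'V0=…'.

The replicating-portfolio and risk-neutral prices coincide; use p* = (1.03−0.72)/(1.09−0.72) = 0.8378 for the latter.
Payoff layer (t=1): V(1,0)=0.0000, V(1,1)=5.0000
Node (0,0) S=160.0000: V=(p*·5.0000+(1−p*)·0.0000)/1.03=4.0672; Δ=(5.0000−0.0000)/(174.4000−115.2000)=0.0845; B=V−Δ·S=-9.4463
Check: Δ(0,0)·S0 + B(0,0) = 4.0672 = V0.

(0,0): Delta=0.0845 Bond=-9.4463
V0=4.0672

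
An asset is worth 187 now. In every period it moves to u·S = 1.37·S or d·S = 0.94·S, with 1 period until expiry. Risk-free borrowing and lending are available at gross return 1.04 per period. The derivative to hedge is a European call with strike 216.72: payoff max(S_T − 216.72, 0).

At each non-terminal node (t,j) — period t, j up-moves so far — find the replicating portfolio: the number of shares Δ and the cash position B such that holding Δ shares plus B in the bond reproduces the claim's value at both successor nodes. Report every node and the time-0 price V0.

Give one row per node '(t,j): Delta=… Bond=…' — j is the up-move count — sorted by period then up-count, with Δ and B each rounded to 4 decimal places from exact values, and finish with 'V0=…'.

(0,0): Delta=0.4909 Bond=-82.9647
V0=8.8260

Risk-neutral probability p* = (R−d)/(u−d) = (1.04−0.94)/(1.37−0.94) = 0.2326.
Terminal payoffs: V(1,0)=0.0000, V(1,1)=39.4700
(0,0): S=187.0000. Δ = (V_up−V_dn)/(S_up−S_dn) = (39.4700−0.0000)/(256.1900−175.7800) = 0.4909. V = [p*·39.4700 + (1−p*)·0.0000]/1.04 = 8.8260. B = V − Δ·S = -82.9647.
Self-financing check: at every node Δ·S+B equals the discounted successor values.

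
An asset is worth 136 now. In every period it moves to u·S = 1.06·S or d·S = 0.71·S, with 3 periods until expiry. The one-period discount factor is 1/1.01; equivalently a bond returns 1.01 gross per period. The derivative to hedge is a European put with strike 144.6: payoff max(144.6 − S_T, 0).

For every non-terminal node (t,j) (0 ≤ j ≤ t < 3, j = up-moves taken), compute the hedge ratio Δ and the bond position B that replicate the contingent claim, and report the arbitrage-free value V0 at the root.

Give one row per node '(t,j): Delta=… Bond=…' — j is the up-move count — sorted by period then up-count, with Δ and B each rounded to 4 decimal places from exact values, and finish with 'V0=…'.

(0,0): Delta=-0.7371 Bond=115.2090
(1,0): Delta=-1.0000 Bond=141.7508
(1,1): Delta=-0.7077 Bond=112.1295
(2,0): Delta=-1.0000 Bond=143.1683
(2,1): Delta=-1.0000 Bond=143.1683
(2,2): Delta=-0.6751 Bond=108.2645
V0=14.9692

The replicating-portfolio and risk-neutral prices coincide; use p* = (1.01−0.71)/(1.06−0.71) = 0.8571 for the latter.
Terminal payoffs: V(3,0)=95.9241, V(3,1)=71.9289, V(3,2)=36.1052, V(3,3)=0.0000
  t=2,j=0: stock 68.5576 → up 72.6711 (V=71.9289), down 48.6759 (V=95.9241). Price 74.6107; hedge Δ=-1.0000, bond B=143.1683.
  t=2,j=1: stock 102.3536 → up 108.4948 (V=36.1052), down 72.6711 (V=71.9289). Price 40.8147; hedge Δ=-1.0000, bond B=143.1683.
  t=2,j=2: stock 152.8096 → up 161.9782 (V=0.0000), down 108.4948 (V=36.1052). Price 5.1068; hedge Δ=-0.6751, bond B=108.2645.
  t=1,j=0: stock 96.5600 → up 102.3536 (V=40.8147), down 68.5576 (V=74.6107). Price 45.1908; hedge Δ=-1.0000, bond B=141.7508.
  t=1,j=1: stock 144.1600 → up 152.8096 (V=5.1068), down 102.3536 (V=40.8147). Price 10.1069; hedge Δ=-0.7077, bond B=112.1295.
  t=0,j=0: stock 136.0000 → up 144.1600 (V=10.1069), down 96.5600 (V=45.1908). Price 14.9692; hedge Δ=-0.7371, bond B=115.2090.
The time-0 hedge costs 14.9692, which is the no-arbitrage price.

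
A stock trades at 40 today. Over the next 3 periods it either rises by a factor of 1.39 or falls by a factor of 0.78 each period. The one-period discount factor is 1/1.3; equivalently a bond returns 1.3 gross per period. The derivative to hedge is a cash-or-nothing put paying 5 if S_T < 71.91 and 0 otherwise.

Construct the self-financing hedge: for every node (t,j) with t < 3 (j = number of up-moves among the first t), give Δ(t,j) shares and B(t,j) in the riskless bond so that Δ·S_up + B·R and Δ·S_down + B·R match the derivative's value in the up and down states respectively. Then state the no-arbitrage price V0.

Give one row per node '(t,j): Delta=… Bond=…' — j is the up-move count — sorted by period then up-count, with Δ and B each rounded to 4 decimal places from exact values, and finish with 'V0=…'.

(0,0): Delta=-0.0881 Bond=4.3905
(1,0): Delta=0.0000 Bond=2.9586
(1,1): Delta=-0.0967 Bond=6.1835
(2,0): Delta=0.0000 Bond=3.8462
(2,1): Delta=0.0000 Bond=3.8462
(2,2): Delta=-0.1061 Bond=8.7642
V0=0.8660

Since d<R<u, set p* = (R−d)/(u−d) = 0.8525; price each node as the discounted p*-expectation of its children.
Payoff layer (t=3): V(3,0)=5.0000, V(3,1)=5.0000, V(3,2)=5.0000, V(3,3)=0.0000
(2,0): S=24.3360. Δ = (V_up−V_dn)/(S_up−S_dn) = (5.0000−5.0000)/(33.8270−18.9821) = 0.0000. V = [p*·5.0000 + (1−p*)·5.0000]/1.3 = 3.8462. B = V − Δ·S = 3.8462.
(2,1): S=43.3680. Δ = (V_up−V_dn)/(S_up−S_dn) = (5.0000−5.0000)/(60.2815−33.8270) = 0.0000. V = [p*·5.0000 + (1−p*)·5.0000]/1.3 = 3.8462. B = V − Δ·S = 3.8462.
(2,2): S=77.2840. Δ = (V_up−V_dn)/(S_up−S_dn) = (0.0000−5.0000)/(107.4248−60.2815) = -0.1061. V = [p*·0.0000 + (1−p*)·5.0000]/1.3 = 0.5675. B = V − Δ·S = 8.7642.
(1,0): S=31.2000. Δ = (V_up−V_dn)/(S_up−S_dn) = (3.8462−3.8462)/(43.3680−24.3360) = 0.0000. V = [p*·3.8462 + (1−p*)·3.8462]/1.3 = 2.9586. B = V − Δ·S = 2.9586.
(1,1): S=55.6000. Δ = (V_up−V_dn)/(S_up−S_dn) = (0.5675−3.8462)/(77.2840−43.3680) = -0.0967. V = [p*·0.5675 + (1−p*)·3.8462]/1.3 = 0.8086. B = V − Δ·S = 6.1835.
(0,0): S=40.0000. Δ = (V_up−V_dn)/(S_up−S_dn) = (0.8086−2.9586)/(55.6000−31.2000) = -0.0881. V = [p*·0.8086 + (1−p*)·2.9586]/1.3 = 0.8660. B = V − Δ·S = 4.3905.
Self-financing check: at every node Δ·S+B equals the discounted successor values.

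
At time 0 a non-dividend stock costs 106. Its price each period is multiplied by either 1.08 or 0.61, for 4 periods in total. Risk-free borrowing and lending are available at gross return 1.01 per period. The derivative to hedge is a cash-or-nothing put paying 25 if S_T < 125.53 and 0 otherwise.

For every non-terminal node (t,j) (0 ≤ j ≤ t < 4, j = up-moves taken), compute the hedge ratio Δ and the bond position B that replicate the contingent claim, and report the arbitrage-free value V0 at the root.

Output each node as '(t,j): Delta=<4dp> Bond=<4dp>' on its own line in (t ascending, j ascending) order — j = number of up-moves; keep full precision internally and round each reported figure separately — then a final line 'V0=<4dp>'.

No-arbitrage ⇒ martingale measure with p* = (R−d)/(u−d) = 0.8511.
Payoff layer (t=4): V(4,0)=25.0000, V(4,1)=25.0000, V(4,2)=25.0000, V(4,3)=25.0000, V(4,4)=0.0000
  t=3,j=0: stock 24.0600 → up 25.9848 (V=25.0000), down 14.6766 (V=25.0000). Price 24.7525; hedge Δ=0.0000, bond B=24.7525.
  t=3,j=1: stock 42.5980 → up 46.0058 (V=25.0000), down 25.9848 (V=25.0000). Price 24.7525; hedge Δ=0.0000, bond B=24.7525.
  t=3,j=2: stock 75.4194 → up 81.4530 (V=25.0000), down 46.0058 (V=25.0000). Price 24.7525; hedge Δ=0.0000, bond B=24.7525.
  t=3,j=3: stock 133.5295 → up 144.2118 (V=0.0000), down 81.4530 (V=25.0000). Price 3.6865; hedge Δ=-0.3984, bond B=56.8780.
  t=2,j=0: stock 39.4426 → up 42.5980 (V=24.7525), down 24.0600 (V=24.7525). Price 24.5074; hedge Δ=0.0000, bond B=24.5074.
  t=2,j=1: stock 69.8328 → up 75.4194 (V=24.7525), down 42.5980 (V=24.7525). Price 24.5074; hedge Δ=0.0000, bond B=24.5074.
  t=2,j=2: stock 123.6384 → up 133.5295 (V=3.6865), down 75.4194 (V=24.7525). Price 6.7565; hedge Δ=-0.3625, bond B=51.5776.
  t=1,j=0: stock 64.6600 → up 69.8328 (V=24.5074), down 39.4426 (V=24.5074). Price 24.2648; hedge Δ=0.0000, bond B=24.2648.
  t=1,j=1: stock 114.4800 → up 123.6384 (V=6.7565), down 69.8328 (V=24.5074). Price 9.3071; hedge Δ=-0.3299, bond B=47.0751.
  t=0,j=0: stock 106.0000 → up 114.4800 (V=9.3071), down 64.6600 (V=24.2648). Price 11.4207; hedge Δ=-0.3002, bond B=43.2454.
Check: Δ(0,0)·S0 + B(0,0) = 11.4207 = V0.

(0,0): Delta=-0.3002 Bond=43.2454
(1,0): Delta=0.0000 Bond=24.2648
(1,1): Delta=-0.3299 Bond=47.0751
(2,0): Delta=0.0000 Bond=24.5074
(2,1): Delta=0.0000 Bond=24.5074
(2,2): Delta=-0.3625 Bond=51.5776
(3,0): Delta=0.0000 Bond=24.7525
(3,1): Delta=0.0000 Bond=24.7525
(3,2): Delta=0.0000 Bond=24.7525
(3,3): Delta=-0.3984 Bond=56.8780
V0=11.4207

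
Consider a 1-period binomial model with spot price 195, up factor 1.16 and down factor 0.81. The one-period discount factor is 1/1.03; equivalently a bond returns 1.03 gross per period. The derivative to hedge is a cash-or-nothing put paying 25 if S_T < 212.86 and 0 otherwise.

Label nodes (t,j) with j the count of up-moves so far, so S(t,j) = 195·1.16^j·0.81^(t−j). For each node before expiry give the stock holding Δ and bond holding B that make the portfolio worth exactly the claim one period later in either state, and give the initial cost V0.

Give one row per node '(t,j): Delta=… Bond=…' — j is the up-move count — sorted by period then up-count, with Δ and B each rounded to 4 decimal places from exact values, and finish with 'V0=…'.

Risk-neutral probability p* = (R−d)/(u−d) = (1.03−0.81)/(1.16−0.81) = 0.6286.
At expiry t=1: V(1,0)=25.0000, V(1,1)=0.0000
(0,0): S=195.0000. Δ = (V_up−V_dn)/(S_up−S_dn) = (0.0000−25.0000)/(226.2000−157.9500) = -0.3663. V = [p*·0.0000 + (1−p*)·25.0000]/1.03 = 9.0153. B = V − Δ·S = 80.4438.
Each (Δ,B) replicates both successor values, so the strategy is self-financing and V0 is arbitrage-free.

(0,0): Delta=-0.3663 Bond=80.4438
V0=9.0153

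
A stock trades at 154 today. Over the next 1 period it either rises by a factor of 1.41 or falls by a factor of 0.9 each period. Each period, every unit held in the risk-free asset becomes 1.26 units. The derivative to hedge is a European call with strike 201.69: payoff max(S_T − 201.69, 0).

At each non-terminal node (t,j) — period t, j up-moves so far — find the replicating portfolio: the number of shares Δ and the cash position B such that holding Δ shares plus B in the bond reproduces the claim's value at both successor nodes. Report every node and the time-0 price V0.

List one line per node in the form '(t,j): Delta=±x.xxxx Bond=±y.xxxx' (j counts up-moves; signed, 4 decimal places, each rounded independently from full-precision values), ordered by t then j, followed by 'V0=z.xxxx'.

(0,0): Delta=0.1967 Bond=-21.6387
V0=8.6555

Since d<R<u, set p* = (R−d)/(u−d) = 0.7059; price each node as the discounted p*-expectation of its children.
At expiry t=1: V(1,0)=0.0000, V(1,1)=15.4500
(0,0): S=154.0000. Δ = (V_up−V_dn)/(S_up−S_dn) = (15.4500−0.0000)/(217.1400−138.6000) = 0.1967. V = [p*·15.4500 + (1−p*)·0.0000]/1.26 = 8.6555. B = V − Δ·S = -21.6387.
Self-financing check: at every node Δ·S+B equals the discounted successor values.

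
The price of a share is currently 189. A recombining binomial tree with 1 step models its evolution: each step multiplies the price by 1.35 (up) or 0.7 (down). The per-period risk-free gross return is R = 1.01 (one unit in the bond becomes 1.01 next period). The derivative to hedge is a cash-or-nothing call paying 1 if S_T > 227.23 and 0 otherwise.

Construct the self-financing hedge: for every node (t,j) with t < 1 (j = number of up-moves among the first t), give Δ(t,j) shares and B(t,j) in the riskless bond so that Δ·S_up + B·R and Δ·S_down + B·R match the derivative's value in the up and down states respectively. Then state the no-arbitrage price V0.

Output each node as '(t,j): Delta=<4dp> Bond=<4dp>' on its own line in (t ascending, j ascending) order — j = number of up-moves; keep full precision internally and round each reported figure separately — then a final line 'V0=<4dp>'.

(0,0): Delta=0.0081 Bond=-1.0663
V0=0.4722

Since d<R<u, set p* = (R−d)/(u−d) = 0.4769; price each node as the discounted p*-expectation of its children.
Terminal payoffs: V(1,0)=0.0000, V(1,1)=1.0000
(0,0): S=189.0000. Δ = (V_up−V_dn)/(S_up−S_dn) = (1.0000−0.0000)/(255.1500−132.3000) = 0.0081. V = [p*·1.0000 + (1−p*)·0.0000]/1.01 = 0.4722. B = V − Δ·S = -1.0663.
Check: Δ(0,0)·S0 + B(0,0) = 0.4722 = V0.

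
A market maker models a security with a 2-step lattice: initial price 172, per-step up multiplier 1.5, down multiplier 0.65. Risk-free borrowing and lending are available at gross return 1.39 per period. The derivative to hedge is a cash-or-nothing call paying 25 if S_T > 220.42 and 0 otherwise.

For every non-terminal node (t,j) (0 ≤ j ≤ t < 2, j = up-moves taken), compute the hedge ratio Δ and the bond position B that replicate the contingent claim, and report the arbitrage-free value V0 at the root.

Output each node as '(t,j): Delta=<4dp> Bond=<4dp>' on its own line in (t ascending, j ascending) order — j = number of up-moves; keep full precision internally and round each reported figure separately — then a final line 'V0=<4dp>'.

(0,0): Delta=0.1071 Bond=-8.6143
(1,0): Delta=0.0000 Bond=0.0000
(1,1): Delta=0.1140 Bond=-13.7537
V0=9.8070

Risk-neutral probability p* = (R−d)/(u−d) = (1.39−0.65)/(1.5−0.65) = 0.8706.
Terminal values V(2,·): V(2,0)=0.0000, V(2,1)=0.0000, V(2,2)=25.0000
  t=1,j=0: stock 111.8000 → up 167.7000 (V=0.0000), down 72.6700 (V=0.0000). Price 0.0000; hedge Δ=0.0000, bond B=0.0000.
  t=1,j=1: stock 258.0000 → up 387.0000 (V=25.0000), down 167.7000 (V=0.0000). Price 15.6581; hedge Δ=0.1140, bond B=-13.7537.
  t=0,j=0: stock 172.0000 → up 258.0000 (V=15.6581), down 111.8000 (V=0.0000). Price 9.8070; hedge Δ=0.1071, bond B=-8.6143.
Each (Δ,B) replicates both successor values, so the strategy is self-financing and V0 is arbitrage-free.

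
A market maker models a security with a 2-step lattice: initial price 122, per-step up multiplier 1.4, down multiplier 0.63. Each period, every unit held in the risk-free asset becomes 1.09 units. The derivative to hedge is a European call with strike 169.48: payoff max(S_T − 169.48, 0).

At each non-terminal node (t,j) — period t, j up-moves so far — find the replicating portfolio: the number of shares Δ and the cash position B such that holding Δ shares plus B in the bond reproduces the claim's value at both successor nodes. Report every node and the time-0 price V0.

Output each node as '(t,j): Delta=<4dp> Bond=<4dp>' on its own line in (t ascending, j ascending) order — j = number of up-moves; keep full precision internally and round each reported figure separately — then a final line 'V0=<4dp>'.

(0,0): Delta=0.4063 Bond=-28.6499
(1,0): Delta=0.0000 Bond=0.0000
(1,1): Delta=0.5295 Bond=-52.2736
V0=20.9190

No-arbitrage ⇒ martingale measure with p* = (R−d)/(u−d) = 0.5974.
Payoff layer (t=2): V(2,0)=0.0000, V(2,1)=0.0000, V(2,2)=69.6400
Node (1,0) S=76.8600: V=(p*·0.0000+(1−p*)·0.0000)/1.09=0.0000; Δ=(0.0000−0.0000)/(107.6040−48.4218)=0.0000; B=V−Δ·S=0.0000
Node (1,1) S=170.8000: V=(p*·69.6400+(1−p*)·0.0000)/1.09=38.1680; Δ=(69.6400−0.0000)/(239.1200−107.6040)=0.5295; B=V−Δ·S=-52.2736
Node (0,0) S=122.0000: V=(p*·38.1680+(1−p*)·0.0000)/1.09=20.9190; Δ=(38.1680−0.0000)/(170.8000−76.8600)=0.4063; B=V−Δ·S=-28.6499
The time-0 hedge costs 20.9190, which is the no-arbitrage price.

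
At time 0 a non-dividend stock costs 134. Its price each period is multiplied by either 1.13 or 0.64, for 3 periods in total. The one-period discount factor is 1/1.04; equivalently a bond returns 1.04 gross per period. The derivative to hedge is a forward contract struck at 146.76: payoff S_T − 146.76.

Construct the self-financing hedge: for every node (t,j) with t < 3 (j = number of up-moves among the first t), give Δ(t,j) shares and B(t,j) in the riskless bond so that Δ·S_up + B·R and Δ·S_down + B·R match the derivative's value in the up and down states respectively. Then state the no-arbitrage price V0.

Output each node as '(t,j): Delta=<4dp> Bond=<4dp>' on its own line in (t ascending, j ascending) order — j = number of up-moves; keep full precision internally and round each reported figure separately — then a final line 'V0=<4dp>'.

(0,0): Delta=1.0000 Bond=-130.4691
(1,0): Delta=1.0000 Bond=-135.6879
(1,1): Delta=1.0000 Bond=-135.6879
(2,0): Delta=1.0000 Bond=-141.1154
(2,1): Delta=1.0000 Bond=-141.1154
(2,2): Delta=1.0000 Bond=-141.1154
V0=3.5309

Since d<R<u, set p* = (R−d)/(u−d) = 0.8163; price each node as the discounted p*-expectation of its children.
Payoff layer (t=3): V(3,0)=-111.6327, V(3,1)=-84.7384, V(3,2)=-37.2531, V(3,3)=46.5882
(2,0): S=54.8864. Δ = (V_up−V_dn)/(S_up−S_dn) = (-84.7384−-111.6327)/(62.0216−35.1273) = 1.0000. V = [p*·-84.7384 + (1−p*)·-111.6327]/1.04 = -86.2290. B = V − Δ·S = -141.1154.
(2,1): S=96.9088. Δ = (V_up−V_dn)/(S_up−S_dn) = (-37.2531−-84.7384)/(109.5069−62.0216) = 1.0000. V = [p*·-37.2531 + (1−p*)·-84.7384]/1.04 = -44.2066. B = V − Δ·S = -141.1154.
(2,2): S=171.1046. Δ = (V_up−V_dn)/(S_up−S_dn) = (46.5882−-37.2531)/(193.3482−109.5069) = 1.0000. V = [p*·46.5882 + (1−p*)·-37.2531]/1.04 = 29.9892. B = V − Δ·S = -141.1154.
(1,0): S=85.7600. Δ = (V_up−V_dn)/(S_up−S_dn) = (-44.2066−-86.2290)/(96.9088−54.8864) = 1.0000. V = [p*·-44.2066 + (1−p*)·-86.2290]/1.04 = -49.9279. B = V − Δ·S = -135.6879.
(1,1): S=151.4200. Δ = (V_up−V_dn)/(S_up−S_dn) = (29.9892−-44.2066)/(171.1046−96.9088) = 1.0000. V = [p*·29.9892 + (1−p*)·-44.2066]/1.04 = 15.7321. B = V − Δ·S = -135.6879.
(0,0): S=134.0000. Δ = (V_up−V_dn)/(S_up−S_dn) = (15.7321−-49.9279)/(151.4200−85.7600) = 1.0000. V = [p*·15.7321 + (1−p*)·-49.9279]/1.04 = 3.5309. B = V − Δ·S = -130.4691.
The time-0 hedge costs 3.5309, which is the no-arbitrage price.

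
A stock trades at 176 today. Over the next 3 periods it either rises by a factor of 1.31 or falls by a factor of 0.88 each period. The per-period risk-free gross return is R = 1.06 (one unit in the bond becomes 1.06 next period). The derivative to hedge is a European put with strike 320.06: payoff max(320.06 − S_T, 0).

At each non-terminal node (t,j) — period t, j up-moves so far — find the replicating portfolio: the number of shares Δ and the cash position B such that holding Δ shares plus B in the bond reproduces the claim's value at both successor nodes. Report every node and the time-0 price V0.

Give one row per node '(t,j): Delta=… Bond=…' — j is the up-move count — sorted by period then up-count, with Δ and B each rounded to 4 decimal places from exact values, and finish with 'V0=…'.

(0,0): Delta=-0.8442 Bond=245.9645
(1,0): Delta=-1.0000 Bond=284.8523
(1,1): Delta=-0.6988 Bond=227.2086
(2,0): Delta=-1.0000 Bond=301.9434
(2,1): Delta=-1.0000 Bond=301.9434
(2,2): Delta=-0.4179 Bond=155.9769
V0=97.3848

No-arbitrage ⇒ martingale measure with p* = (R−d)/(u−d) = 0.4186.
Terminal values V(3,·): V(3,0)=200.1209, V(3,1)=141.5143, V(3,2)=54.2704, V(3,3)=0.0000
(2,0): S=136.2944. Δ = (V_up−V_dn)/(S_up−S_dn) = (141.5143−200.1209)/(178.5457−119.9391) = -1.0000. V = [p*·141.5143 + (1−p*)·200.1209]/1.06 = 165.6490. B = V − Δ·S = 301.9434.
(2,1): S=202.8928. Δ = (V_up−V_dn)/(S_up−S_dn) = (54.2704−141.5143)/(265.7896−178.5457) = -1.0000. V = [p*·54.2704 + (1−p*)·141.5143]/1.06 = 99.0506. B = V − Δ·S = 301.9434.
(2,2): S=302.0336. Δ = (V_up−V_dn)/(S_up−S_dn) = (0.0000−54.2704)/(395.6640−265.7896) = -0.4179. V = [p*·0.0000 + (1−p*)·54.2704]/1.06 = 29.7666. B = V − Δ·S = 155.9769.
(1,0): S=154.8800. Δ = (V_up−V_dn)/(S_up−S_dn) = (99.0506−165.6490)/(202.8928−136.2944) = -1.0000. V = [p*·99.0506 + (1−p*)·165.6490]/1.06 = 129.9723. B = V − Δ·S = 284.8523.
(1,1): S=230.5600. Δ = (V_up−V_dn)/(S_up−S_dn) = (29.7666−99.0506)/(302.0336−202.8928) = -0.6988. V = [p*·29.7666 + (1−p*)·99.0506]/1.06 = 66.0830. B = V − Δ·S = 227.2086.
(0,0): S=176.0000. Δ = (V_up−V_dn)/(S_up−S_dn) = (66.0830−129.9723)/(230.5600−154.8800) = -0.8442. V = [p*·66.0830 + (1−p*)·129.9723]/1.06 = 97.3848. B = V − Δ·S = 245.9645.
Root portfolio cost Δ·176+B reproduces V0=97.3848.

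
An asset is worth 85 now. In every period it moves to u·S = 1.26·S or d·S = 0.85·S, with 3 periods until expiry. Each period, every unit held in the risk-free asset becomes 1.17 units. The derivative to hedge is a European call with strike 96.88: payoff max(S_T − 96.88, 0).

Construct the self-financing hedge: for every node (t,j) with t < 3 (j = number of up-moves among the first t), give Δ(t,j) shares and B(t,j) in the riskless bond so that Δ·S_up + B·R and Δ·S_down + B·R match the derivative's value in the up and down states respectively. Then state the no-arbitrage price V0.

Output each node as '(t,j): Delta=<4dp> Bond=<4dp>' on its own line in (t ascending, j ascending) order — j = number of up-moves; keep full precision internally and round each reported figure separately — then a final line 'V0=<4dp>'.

(0,0): Delta=0.8345 Bond=-44.7533
(1,0): Delta=0.4014 Bond=-21.0687
(1,1): Delta=0.9167 Bond=-61.1624
(2,0): Delta=0.0000 Bond=0.0000
(2,1): Delta=0.4775 Bond=-31.5832
(2,2): Delta=1.0000 Bond=-82.8034
V0=26.1797

Under the risk-neutral measure, an up-move has probability p* = (R−d)/(u−d) = 0.7805 and values discount at R = 1.17.
Terminal payoffs: V(3,0)=0.0000, V(3,1)=0.0000, V(3,2)=17.8241, V(3,3)=73.1520
(2,0): S=61.4125. Δ = (V_up−V_dn)/(S_up−S_dn) = (0.0000−0.0000)/(77.3797−52.2006) = 0.0000. V = [p*·0.0000 + (1−p*)·0.0000]/1.17 = 0.0000. B = V − Δ·S = 0.0000.
(2,1): S=91.0350. Δ = (V_up−V_dn)/(S_up−S_dn) = (17.8241−0.0000)/(114.7041−77.3798) = 0.4775. V = [p*·17.8241 + (1−p*)·0.0000]/1.17 = 11.8902. B = V − Δ·S = -31.5832.
(2,2): S=134.9460. Δ = (V_up−V_dn)/(S_up−S_dn) = (73.1520−17.8241)/(170.0320−114.7041) = 1.0000. V = [p*·73.1520 + (1−p*)·17.8241]/1.17 = 52.1426. B = V − Δ·S = -82.8034.
(1,0): S=72.2500. Δ = (V_up−V_dn)/(S_up−S_dn) = (11.8902−0.0000)/(91.0350−61.4125) = 0.4014. V = [p*·11.8902 + (1−p*)·0.0000]/1.17 = 7.9317. B = V − Δ·S = -21.0687.
(1,1): S=107.1000. Δ = (V_up−V_dn)/(S_up−S_dn) = (52.1426−11.8902)/(134.9460−91.0350) = 0.9167. V = [p*·52.1426 + (1−p*)·11.8902]/1.17 = 37.0143. B = V − Δ·S = -61.1624.
(0,0): S=85.0000. Δ = (V_up−V_dn)/(S_up−S_dn) = (37.0143−7.9317)/(107.1000−72.2500) = 0.8345. V = [p*·37.0143 + (1−p*)·7.9317]/1.17 = 26.1797. B = V − Δ·S = -44.7533.
Each (Δ,B) replicates both successor values, so the strategy is self-financing and V0 is arbitrage-free.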